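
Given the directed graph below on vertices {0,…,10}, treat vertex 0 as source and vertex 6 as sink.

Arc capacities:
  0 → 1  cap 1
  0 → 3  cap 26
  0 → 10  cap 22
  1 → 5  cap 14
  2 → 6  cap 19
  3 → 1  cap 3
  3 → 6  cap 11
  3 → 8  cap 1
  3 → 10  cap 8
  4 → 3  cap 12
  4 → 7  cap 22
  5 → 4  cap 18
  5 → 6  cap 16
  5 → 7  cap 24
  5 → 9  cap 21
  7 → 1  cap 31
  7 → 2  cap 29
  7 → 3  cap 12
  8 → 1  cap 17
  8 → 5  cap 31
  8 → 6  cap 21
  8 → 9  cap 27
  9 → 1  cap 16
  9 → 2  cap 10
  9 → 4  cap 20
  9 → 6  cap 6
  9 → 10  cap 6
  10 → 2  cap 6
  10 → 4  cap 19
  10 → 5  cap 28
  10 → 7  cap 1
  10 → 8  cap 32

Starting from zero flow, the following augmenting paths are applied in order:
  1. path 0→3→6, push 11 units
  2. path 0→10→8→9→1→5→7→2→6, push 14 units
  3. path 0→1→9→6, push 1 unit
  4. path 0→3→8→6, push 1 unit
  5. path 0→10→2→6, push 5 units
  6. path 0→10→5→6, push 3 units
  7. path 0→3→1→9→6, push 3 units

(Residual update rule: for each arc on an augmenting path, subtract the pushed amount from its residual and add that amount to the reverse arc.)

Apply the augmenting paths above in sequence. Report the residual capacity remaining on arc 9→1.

after path 1 (0→3→6, push 11): res(9,1)=16
after path 2 (0→10→8→9→1→5→7→2→6, push 14): res(9,1)=2
after path 3 (0→1→9→6, push 1): res(9,1)=3
after path 4 (0→3→8→6, push 1): res(9,1)=3
after path 5 (0→10→2→6, push 5): res(9,1)=3
after path 6 (0→10→5→6, push 3): res(9,1)=3
after path 7 (0→3→1→9→6, push 3): res(9,1)=6

Residual capacity of (9,1): 6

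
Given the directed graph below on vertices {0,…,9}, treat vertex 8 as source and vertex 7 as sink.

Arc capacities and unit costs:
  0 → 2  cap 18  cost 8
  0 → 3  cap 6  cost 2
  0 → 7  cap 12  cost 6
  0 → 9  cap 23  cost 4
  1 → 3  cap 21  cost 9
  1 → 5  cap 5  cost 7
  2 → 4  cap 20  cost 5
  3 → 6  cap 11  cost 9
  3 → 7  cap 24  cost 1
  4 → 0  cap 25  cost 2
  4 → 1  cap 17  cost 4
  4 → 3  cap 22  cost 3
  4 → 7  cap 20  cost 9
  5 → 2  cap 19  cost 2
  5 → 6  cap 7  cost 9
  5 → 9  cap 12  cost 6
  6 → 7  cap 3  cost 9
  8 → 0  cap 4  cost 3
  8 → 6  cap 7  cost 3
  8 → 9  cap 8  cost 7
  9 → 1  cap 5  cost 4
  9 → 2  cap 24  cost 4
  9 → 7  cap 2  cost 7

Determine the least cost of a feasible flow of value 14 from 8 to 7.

shortest-cost path #1: 8→0→3→7 push 4 @ unit cost 6 (adds 24)
shortest-cost path #2: 8→6→7 push 3 @ unit cost 12 (adds 36)
shortest-cost path #3: 8→9→7 push 2 @ unit cost 14 (adds 28)
shortest-cost path #4: 8→9→2→4→3→7 push 5 @ unit cost 20 (adds 100)
total cost = 188

Minimum cost for 14 units: 188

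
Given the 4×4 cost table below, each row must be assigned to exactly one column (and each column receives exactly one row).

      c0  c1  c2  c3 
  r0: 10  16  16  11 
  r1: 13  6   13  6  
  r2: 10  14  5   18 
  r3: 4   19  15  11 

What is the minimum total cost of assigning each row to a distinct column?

optimal assignment: row0→col3 (cost 11), row1→col1 (cost 6), row2→col2 (cost 5), row3→col0 (cost 4)
total = 11 + 6 + 5 + 4 = 26

Minimum assignment cost: 26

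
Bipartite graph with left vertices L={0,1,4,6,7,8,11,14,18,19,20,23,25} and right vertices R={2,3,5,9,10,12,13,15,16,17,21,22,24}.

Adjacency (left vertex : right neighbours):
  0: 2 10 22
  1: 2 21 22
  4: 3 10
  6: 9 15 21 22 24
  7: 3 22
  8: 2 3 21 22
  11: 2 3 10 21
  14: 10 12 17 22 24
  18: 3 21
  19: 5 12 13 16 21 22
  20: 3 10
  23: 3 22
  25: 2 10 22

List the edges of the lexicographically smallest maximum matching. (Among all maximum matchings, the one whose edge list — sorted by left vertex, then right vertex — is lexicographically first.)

|M| = 8 (so the lex-smallest maximum matching has 8 edges)
process left vertices in ascending order; for each, take the smallest-labelled available neighbour that still permits 8 edges overall, or leave it unmatched if none does
lex-smallest matching: {0-2, 1-21, 4-3, 6-9, 7-22, 11-10, 14-12, 19-5}

Lex-smallest maximum matching: {(0,2), (1,21), (4,3), (6,9), (7,22), (11,10), (14,12), (19,5)}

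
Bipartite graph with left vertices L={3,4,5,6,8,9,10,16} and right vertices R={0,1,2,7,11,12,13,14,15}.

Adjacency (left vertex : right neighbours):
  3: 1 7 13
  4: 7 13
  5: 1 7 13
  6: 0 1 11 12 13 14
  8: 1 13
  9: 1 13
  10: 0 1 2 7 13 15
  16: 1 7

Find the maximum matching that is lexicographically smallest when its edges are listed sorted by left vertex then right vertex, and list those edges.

Lex-smallest maximum matching: {(3,1), (4,7), (5,13), (6,0), (10,2)}

|M| = 5 (so the lex-smallest maximum matching has 5 edges)
process left vertices in ascending order; for each, take the smallest-labelled available neighbour that still permits 5 edges overall, or leave it unmatched if none does
lex-smallest matching: {3-1, 4-7, 5-13, 6-0, 10-2}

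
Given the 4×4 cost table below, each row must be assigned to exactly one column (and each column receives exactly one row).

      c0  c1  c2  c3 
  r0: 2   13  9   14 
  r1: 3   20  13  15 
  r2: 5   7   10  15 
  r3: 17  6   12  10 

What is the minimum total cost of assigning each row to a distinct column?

optimal assignment: row0→col2 (cost 9), row1→col0 (cost 3), row2→col1 (cost 7), row3→col3 (cost 10)
total = 9 + 3 + 7 + 10 = 29

Minimum assignment cost: 29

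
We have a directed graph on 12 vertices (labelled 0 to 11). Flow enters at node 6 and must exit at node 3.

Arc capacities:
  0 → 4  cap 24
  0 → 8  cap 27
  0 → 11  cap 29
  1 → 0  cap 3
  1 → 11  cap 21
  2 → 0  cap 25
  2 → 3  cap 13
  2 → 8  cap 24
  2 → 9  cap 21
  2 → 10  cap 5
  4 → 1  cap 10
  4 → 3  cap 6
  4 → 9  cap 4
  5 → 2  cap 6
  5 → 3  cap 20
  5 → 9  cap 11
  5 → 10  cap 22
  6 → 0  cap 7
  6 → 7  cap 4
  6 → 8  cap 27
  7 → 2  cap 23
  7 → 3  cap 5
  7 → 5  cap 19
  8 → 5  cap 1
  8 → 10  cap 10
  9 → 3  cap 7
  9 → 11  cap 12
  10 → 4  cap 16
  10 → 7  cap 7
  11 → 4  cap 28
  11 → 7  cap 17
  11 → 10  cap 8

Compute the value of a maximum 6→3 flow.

augment #1: 6→7→3 bottleneck 4, total now 4
augment #2: 6→0→4→3 bottleneck 6, total now 10
augment #3: 6→8→5→3 bottleneck 1, total now 11
augment #4: 6→0→4→9→3 bottleneck 1, total now 12
augment #5: 6→8→10→7→3 bottleneck 1, total now 13
augment #6: 6→8→10→4→9→3 bottleneck 3, total now 16
augment #7: 6→8→10→7→2→3 bottleneck 6, total now 22

Maximum flow value: 22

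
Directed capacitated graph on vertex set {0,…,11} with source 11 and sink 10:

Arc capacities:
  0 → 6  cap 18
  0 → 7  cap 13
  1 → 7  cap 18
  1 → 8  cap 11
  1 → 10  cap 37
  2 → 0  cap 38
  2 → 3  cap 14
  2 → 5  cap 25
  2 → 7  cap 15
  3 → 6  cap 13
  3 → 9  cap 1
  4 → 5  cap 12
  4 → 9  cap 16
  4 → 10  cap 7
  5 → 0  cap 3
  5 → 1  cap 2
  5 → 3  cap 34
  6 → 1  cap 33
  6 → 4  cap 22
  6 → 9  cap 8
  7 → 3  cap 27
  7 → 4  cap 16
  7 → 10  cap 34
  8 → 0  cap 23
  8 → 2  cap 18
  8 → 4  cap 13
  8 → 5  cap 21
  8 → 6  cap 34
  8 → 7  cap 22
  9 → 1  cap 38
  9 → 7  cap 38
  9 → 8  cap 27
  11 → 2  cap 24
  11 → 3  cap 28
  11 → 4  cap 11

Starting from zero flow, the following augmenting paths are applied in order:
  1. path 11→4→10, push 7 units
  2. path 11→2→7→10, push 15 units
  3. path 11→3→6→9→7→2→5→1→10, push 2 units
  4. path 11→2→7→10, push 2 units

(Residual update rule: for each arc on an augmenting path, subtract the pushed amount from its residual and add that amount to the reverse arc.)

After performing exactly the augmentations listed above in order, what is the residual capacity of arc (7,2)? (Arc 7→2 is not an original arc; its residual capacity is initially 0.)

after path 1 (11→4→10, push 7): res(7,2)=0
after path 2 (11→2→7→10, push 15): res(7,2)=15
after path 3 (11→3→6→9→7→2→5→1→10, push 2): res(7,2)=13
after path 4 (11→2→7→10, push 2): res(7,2)=15

Residual capacity of (7,2): 15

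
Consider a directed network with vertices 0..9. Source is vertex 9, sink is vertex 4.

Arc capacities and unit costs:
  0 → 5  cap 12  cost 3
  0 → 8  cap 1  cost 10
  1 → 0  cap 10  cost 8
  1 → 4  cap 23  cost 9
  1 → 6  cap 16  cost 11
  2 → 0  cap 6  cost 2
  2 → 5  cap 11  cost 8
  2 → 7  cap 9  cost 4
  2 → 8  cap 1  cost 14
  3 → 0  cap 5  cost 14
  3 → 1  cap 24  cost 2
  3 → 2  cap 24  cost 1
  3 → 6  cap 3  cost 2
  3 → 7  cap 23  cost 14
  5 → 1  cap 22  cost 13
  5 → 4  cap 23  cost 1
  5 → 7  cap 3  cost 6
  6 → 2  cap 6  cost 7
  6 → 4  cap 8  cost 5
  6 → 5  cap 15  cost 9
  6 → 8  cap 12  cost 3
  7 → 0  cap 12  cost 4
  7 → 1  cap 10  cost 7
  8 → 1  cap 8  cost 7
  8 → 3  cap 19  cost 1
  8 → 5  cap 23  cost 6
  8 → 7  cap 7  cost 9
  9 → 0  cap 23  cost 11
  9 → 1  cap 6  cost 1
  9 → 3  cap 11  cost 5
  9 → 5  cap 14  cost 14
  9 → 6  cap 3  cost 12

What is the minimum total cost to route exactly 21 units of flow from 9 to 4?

shortest-cost path #1: 9→1→4 push 6 @ unit cost 10 (adds 60)
shortest-cost path #2: 9→3→6→4 push 3 @ unit cost 12 (adds 36)
shortest-cost path #3: 9→3→2→0→5→4 push 6 @ unit cost 12 (adds 72)
shortest-cost path #4: 9→5→4 push 6 @ unit cost 15 (adds 90)
total cost = 258

Minimum cost for 21 units: 258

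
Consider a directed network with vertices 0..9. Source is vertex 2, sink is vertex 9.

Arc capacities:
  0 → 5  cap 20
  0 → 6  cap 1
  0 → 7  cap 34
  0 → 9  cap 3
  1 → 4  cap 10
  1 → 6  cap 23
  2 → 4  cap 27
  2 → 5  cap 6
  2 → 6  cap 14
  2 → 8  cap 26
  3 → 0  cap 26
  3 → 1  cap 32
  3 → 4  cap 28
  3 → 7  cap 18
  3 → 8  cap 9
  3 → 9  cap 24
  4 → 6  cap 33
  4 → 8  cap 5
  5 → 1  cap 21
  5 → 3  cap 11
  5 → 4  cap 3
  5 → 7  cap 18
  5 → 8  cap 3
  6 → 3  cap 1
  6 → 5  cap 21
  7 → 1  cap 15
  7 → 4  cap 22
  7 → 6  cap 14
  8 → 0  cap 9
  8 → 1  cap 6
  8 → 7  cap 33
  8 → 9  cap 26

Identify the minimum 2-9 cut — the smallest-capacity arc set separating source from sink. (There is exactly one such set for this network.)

Min-cut arcs: {(0,9), (5,3), (6,3), (8,9)} (total capacity 41)

augment #1: 2→8→9 push 26
augment #2: 2→5→3→9 push 6
augment #3: 2→6→3→9 push 1
augment #4: 2→4→8→0→9 push 3
augment #5: 2→6→5→3→9 push 5
max flow = 41; residual-reachable set from 2 gives S-side
cut edges (S→T): {(0,9), (5,3), (6,3), (8,9)} total cap 41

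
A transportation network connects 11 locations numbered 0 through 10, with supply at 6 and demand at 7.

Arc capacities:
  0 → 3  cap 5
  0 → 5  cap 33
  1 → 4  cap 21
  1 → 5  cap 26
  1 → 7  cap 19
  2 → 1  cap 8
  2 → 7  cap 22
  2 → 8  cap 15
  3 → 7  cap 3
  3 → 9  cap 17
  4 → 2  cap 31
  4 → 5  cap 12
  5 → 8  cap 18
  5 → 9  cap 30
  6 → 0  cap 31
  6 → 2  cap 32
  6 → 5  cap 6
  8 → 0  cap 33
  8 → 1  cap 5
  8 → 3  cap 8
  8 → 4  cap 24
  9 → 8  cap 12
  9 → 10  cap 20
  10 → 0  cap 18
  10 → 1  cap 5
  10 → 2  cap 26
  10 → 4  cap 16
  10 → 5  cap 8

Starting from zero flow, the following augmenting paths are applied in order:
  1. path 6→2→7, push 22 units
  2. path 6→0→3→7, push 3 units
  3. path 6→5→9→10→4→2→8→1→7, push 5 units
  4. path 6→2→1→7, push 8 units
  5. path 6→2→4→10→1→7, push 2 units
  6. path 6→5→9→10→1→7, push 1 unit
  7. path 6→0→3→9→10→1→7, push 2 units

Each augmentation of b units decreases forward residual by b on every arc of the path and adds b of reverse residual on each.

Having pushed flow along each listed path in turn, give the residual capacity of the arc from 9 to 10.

Residual capacity of (9,10): 12

after path 1 (6→2→7, push 22): res(9,10)=20
after path 2 (6→0→3→7, push 3): res(9,10)=20
after path 3 (6→5→9→10→4→2→8→1→7, push 5): res(9,10)=15
after path 4 (6→2→1→7, push 8): res(9,10)=15
after path 5 (6→2→4→10→1→7, push 2): res(9,10)=15
after path 6 (6→5→9→10→1→7, push 1): res(9,10)=14
after path 7 (6→0→3→9→10→1→7, push 2): res(9,10)=12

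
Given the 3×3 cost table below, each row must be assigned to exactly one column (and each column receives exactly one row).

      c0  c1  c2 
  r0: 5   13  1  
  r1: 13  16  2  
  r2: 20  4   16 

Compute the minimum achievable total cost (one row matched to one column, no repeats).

Minimum assignment cost: 11

optimal assignment: row0→col0 (cost 5), row1→col2 (cost 2), row2→col1 (cost 4)
total = 5 + 2 + 4 = 11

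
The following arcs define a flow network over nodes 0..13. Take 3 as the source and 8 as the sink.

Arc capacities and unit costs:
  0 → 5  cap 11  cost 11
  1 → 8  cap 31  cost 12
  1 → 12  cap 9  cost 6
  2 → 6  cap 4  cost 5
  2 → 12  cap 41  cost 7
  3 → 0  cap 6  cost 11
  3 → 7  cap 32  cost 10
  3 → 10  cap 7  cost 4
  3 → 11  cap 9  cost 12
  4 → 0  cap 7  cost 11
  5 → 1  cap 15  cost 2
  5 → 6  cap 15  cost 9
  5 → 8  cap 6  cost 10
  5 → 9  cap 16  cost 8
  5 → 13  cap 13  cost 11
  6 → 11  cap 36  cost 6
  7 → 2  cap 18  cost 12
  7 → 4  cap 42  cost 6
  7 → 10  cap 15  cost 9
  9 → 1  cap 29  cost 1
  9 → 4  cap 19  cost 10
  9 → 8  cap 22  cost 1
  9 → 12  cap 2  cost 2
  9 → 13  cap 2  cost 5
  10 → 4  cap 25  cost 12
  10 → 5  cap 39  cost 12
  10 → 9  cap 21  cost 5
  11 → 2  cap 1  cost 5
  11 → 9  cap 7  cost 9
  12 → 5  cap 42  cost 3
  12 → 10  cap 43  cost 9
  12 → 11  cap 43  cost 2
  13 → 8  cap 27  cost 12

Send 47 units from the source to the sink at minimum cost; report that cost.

shortest-cost path #1: 3→10→9→8 push 7 @ unit cost 10 (adds 70)
shortest-cost path #2: 3→11→9→8 push 7 @ unit cost 22 (adds 154)
shortest-cost path #3: 3→7→10→9→8 push 8 @ unit cost 25 (adds 200)
shortest-cost path #4: 3→0→5→8 push 6 @ unit cost 32 (adds 192)
shortest-cost path #5: 3→7→10→9→1→8 push 6 @ unit cost 37 (adds 222)
shortest-cost path #6: 3→11→2→12→5→1→8 push 1 @ unit cost 41 (adds 41)
shortest-cost path #7: 3→7→10→5→1→8 push 1 @ unit cost 45 (adds 45)
shortest-cost path #8: 3→7→2→12→5→1→8 push 11 @ unit cost 46 (adds 506)
total cost = 1430

Minimum cost for 47 units: 1430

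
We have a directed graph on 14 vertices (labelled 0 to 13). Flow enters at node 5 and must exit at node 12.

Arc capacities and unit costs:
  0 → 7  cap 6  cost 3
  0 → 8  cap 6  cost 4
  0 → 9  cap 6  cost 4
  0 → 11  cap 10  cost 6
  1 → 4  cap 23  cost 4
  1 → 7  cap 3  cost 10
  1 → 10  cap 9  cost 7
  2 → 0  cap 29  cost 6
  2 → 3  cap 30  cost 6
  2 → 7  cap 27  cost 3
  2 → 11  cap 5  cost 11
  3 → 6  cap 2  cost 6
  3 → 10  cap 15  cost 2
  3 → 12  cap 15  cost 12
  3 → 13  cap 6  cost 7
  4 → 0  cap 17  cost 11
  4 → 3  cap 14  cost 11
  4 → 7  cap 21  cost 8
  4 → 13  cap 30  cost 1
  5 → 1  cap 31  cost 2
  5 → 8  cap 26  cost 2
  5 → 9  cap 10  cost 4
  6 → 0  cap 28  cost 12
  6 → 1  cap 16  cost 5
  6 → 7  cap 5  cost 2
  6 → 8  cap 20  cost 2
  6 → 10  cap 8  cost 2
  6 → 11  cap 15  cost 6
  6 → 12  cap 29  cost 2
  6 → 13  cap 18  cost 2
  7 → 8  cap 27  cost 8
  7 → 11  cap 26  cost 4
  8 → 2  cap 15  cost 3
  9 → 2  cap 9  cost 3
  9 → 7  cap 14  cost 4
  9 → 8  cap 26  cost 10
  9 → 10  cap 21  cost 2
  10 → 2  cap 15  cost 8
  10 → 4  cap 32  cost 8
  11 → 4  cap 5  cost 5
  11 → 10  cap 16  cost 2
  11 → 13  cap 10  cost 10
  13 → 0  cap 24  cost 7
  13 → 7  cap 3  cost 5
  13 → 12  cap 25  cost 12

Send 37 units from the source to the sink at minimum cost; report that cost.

Minimum cost for 37 units: 751

shortest-cost path #1: 5→8→2→3→6→12 push 2 @ unit cost 19 (adds 38)
shortest-cost path #2: 5→1→4→13→12 push 23 @ unit cost 19 (adds 437)
shortest-cost path #3: 5→8→2→3→12 push 12 @ unit cost 23 (adds 276)
total cost = 751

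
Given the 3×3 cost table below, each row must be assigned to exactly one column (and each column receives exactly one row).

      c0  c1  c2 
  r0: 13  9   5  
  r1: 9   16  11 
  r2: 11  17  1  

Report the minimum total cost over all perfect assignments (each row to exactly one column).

Minimum assignment cost: 19

optimal assignment: row0→col1 (cost 9), row1→col0 (cost 9), row2→col2 (cost 1)
total = 9 + 9 + 1 = 19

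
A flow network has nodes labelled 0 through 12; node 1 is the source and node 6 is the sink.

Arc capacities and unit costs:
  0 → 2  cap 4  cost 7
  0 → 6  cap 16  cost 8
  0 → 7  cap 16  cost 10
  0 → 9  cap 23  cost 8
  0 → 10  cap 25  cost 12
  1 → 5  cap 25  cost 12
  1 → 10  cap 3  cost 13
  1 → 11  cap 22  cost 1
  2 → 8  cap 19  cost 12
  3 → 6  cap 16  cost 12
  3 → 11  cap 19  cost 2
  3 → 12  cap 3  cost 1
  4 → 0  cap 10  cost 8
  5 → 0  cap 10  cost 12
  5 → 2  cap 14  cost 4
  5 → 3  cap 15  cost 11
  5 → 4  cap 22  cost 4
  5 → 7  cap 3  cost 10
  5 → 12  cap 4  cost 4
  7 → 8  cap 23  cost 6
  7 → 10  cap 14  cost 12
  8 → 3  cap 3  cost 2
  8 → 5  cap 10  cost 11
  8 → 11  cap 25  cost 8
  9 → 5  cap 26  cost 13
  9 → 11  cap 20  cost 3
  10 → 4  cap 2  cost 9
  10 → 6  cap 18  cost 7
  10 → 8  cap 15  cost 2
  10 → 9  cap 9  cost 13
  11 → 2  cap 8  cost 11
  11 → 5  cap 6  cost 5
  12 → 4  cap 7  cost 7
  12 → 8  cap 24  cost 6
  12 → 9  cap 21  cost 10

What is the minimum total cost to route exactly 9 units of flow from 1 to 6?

Minimum cost for 9 units: 216

shortest-cost path #1: 1→10→6 push 3 @ unit cost 20 (adds 60)
shortest-cost path #2: 1→11→5→0→6 push 6 @ unit cost 26 (adds 156)
total cost = 216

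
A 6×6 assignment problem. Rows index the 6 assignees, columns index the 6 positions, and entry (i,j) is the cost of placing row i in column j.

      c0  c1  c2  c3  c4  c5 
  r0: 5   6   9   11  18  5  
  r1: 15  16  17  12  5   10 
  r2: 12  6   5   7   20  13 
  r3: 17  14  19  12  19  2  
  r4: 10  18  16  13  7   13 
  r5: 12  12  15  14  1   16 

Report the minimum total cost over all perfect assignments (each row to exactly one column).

optimal assignment: row0→col1 (cost 6), row1→col3 (cost 12), row2→col2 (cost 5), row3→col5 (cost 2), row4→col0 (cost 10), row5→col4 (cost 1)
total = 6 + 12 + 5 + 2 + 10 + 1 = 36

Minimum assignment cost: 36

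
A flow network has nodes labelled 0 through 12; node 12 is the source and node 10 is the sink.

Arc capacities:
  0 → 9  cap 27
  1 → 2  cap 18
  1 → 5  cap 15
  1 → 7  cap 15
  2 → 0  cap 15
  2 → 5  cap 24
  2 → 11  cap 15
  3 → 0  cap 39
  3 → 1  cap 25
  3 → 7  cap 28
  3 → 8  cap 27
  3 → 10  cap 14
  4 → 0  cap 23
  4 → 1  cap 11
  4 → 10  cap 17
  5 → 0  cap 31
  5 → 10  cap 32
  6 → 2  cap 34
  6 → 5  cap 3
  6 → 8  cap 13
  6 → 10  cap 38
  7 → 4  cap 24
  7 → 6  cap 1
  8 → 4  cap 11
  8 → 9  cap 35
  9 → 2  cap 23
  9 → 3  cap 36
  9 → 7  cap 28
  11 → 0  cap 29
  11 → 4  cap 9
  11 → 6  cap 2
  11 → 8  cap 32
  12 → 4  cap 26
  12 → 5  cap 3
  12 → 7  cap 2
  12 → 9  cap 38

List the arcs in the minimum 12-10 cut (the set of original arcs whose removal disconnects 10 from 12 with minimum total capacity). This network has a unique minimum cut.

augment #1: 12→4→10 push 17
augment #2: 12→5→10 push 3
augment #3: 12→7→6→10 push 1
augment #4: 12→9→3→10 push 14
augment #5: 12→4→1→5→10 push 9
augment #6: 12→9→2→5→10 push 20
augment #7: 12→9→2→11→6→10 push 2
max flow = 66; residual-reachable set from 12 gives S-side
cut edges (S→T): {(3,10), (4,10), (5,10), (7,6), (11,6)} total cap 66

Min-cut arcs: {(3,10), (4,10), (5,10), (7,6), (11,6)} (total capacity 66)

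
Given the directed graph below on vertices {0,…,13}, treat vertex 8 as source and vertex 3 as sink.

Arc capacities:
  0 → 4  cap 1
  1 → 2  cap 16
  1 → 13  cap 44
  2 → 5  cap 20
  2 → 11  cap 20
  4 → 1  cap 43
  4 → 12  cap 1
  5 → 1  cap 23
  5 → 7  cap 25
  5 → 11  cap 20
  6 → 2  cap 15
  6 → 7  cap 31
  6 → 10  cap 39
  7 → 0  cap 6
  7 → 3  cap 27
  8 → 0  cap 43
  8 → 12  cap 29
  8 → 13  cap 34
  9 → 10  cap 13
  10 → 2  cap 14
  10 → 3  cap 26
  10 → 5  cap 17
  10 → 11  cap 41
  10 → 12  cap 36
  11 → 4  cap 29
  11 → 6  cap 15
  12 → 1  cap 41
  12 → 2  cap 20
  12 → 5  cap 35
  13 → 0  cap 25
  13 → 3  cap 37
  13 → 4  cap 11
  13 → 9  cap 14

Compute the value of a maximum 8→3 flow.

Maximum flow value: 64

augment #1: 8→13→3 bottleneck 34, total now 34
augment #2: 8→12→1→13→3 bottleneck 3, total now 37
augment #3: 8→12→5→7→3 bottleneck 25, total now 62
augment #4: 8→12→1→13→9→10→3 bottleneck 1, total now 63
augment #5: 8→0→4→1→13→9→10→3 bottleneck 1, total now 64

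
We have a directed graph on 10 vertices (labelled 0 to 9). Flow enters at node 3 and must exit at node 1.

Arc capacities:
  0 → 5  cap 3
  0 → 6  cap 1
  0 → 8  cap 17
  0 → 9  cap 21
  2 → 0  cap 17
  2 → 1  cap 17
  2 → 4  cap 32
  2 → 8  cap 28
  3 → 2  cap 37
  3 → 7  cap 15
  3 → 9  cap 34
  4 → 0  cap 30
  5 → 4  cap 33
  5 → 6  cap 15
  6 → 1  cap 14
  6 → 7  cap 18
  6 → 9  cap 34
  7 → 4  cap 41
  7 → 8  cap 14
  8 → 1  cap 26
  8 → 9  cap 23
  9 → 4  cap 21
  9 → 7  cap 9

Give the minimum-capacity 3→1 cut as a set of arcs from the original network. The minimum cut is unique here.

Min-cut arcs: {(0,5), (0,6), (2,1), (8,1)} (total capacity 47)

augment #1: 3→2→1 push 17
augment #2: 3→2→8→1 push 20
augment #3: 3→7→8→1 push 6
augment #4: 3→7→4→0→6→1 push 1
augment #5: 3→7→4→0→5→6→1 push 3
max flow = 47; residual-reachable set from 3 gives S-side
cut edges (S→T): {(0,5), (0,6), (2,1), (8,1)} total cap 47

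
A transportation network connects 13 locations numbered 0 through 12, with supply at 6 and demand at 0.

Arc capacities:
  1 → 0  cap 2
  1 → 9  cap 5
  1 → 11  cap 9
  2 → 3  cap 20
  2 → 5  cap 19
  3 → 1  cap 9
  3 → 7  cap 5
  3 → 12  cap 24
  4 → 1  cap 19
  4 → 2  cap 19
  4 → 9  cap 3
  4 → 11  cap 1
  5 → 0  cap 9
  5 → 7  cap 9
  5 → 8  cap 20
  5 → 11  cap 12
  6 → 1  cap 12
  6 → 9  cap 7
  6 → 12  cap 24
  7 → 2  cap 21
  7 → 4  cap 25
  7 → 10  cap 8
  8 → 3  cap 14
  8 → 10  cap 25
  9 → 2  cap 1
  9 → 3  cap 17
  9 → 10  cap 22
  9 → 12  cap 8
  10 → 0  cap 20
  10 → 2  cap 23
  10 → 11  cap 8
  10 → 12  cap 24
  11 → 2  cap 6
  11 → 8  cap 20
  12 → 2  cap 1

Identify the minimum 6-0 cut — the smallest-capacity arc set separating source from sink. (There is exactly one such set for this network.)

Min-cut arcs: {(6,1), (6,9), (12,2)} (total capacity 20)

augment #1: 6→1→0 push 2
augment #2: 6→9→10→0 push 7
augment #3: 6→1→9→10→0 push 5
augment #4: 6→12→2→5→0 push 1
augment #5: 6→1→11→2→5→0 push 5
max flow = 20; residual-reachable set from 6 gives S-side
cut edges (S→T): {(6,1), (6,9), (12,2)} total cap 20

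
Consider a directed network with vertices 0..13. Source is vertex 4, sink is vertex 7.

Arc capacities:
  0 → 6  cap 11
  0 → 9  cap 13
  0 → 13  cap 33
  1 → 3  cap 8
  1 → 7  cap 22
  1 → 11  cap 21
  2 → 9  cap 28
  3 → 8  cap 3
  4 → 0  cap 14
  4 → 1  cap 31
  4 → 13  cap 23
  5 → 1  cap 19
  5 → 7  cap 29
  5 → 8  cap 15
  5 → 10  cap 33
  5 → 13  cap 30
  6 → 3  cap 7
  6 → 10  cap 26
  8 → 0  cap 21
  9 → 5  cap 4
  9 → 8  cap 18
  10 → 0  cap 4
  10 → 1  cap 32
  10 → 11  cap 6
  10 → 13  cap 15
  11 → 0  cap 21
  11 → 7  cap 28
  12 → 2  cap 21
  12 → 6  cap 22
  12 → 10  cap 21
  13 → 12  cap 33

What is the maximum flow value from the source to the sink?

augment #1: 4→1→7 bottleneck 22, total now 22
augment #2: 4→1→11→7 bottleneck 9, total now 31
augment #3: 4→0→9→5→7 bottleneck 4, total now 35
augment #4: 4→0→6→10→11→7 bottleneck 6, total now 41
augment #5: 4→0→6→10→1→11→7 bottleneck 4, total now 45
augment #6: 4→13→12→10→1→11→7 bottleneck 8, total now 53

Maximum flow value: 53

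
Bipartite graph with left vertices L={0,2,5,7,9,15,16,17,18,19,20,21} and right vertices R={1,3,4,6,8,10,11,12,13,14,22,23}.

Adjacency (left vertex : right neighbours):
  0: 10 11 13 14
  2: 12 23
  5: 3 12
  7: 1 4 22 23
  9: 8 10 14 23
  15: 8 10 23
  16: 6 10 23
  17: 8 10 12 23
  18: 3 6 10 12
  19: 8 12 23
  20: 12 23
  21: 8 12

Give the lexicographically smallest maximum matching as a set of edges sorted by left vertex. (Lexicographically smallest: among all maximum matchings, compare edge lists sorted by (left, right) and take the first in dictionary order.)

Lex-smallest maximum matching: {(0,11), (2,12), (5,3), (7,1), (9,14), (15,8), (16,6), (17,10), (19,23)}

|M| = 9 (so the lex-smallest maximum matching has 9 edges)
process left vertices in ascending order; for each, take the smallest-labelled available neighbour that still permits 9 edges overall, or leave it unmatched if none does
lex-smallest matching: {0-11, 2-12, 5-3, 7-1, 9-14, 15-8, 16-6, 17-10, 19-23}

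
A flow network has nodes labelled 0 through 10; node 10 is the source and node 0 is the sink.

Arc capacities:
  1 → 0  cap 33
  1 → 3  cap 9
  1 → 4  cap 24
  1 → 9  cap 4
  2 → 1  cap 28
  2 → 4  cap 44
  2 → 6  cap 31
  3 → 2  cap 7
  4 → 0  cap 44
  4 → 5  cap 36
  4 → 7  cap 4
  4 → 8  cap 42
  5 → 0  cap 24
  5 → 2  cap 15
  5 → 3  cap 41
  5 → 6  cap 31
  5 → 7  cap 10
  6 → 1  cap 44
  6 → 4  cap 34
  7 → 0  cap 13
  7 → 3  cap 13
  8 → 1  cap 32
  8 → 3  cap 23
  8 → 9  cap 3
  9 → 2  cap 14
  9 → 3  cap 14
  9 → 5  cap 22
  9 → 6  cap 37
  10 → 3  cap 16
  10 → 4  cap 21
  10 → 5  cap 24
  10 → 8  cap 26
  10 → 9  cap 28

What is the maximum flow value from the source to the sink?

Maximum flow value: 106

augment #1: 10→4→0 bottleneck 21, total now 21
augment #2: 10→5→0 bottleneck 24, total now 45
augment #3: 10→8→1→0 bottleneck 26, total now 71
augment #4: 10→3→2→1→0 bottleneck 7, total now 78
augment #5: 10→9→2→4→0 bottleneck 14, total now 92
augment #6: 10→9→5→7→0 bottleneck 10, total now 102
augment #7: 10→9→6→4→0 bottleneck 4, total now 106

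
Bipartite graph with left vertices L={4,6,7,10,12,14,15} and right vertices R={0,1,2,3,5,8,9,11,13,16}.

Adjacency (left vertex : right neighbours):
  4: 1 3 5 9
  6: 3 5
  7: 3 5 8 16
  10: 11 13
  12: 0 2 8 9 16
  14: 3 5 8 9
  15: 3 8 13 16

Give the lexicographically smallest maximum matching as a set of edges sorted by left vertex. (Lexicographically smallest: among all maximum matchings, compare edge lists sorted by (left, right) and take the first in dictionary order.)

|M| = 7 (so the lex-smallest maximum matching has 7 edges)
process left vertices in ascending order; for each, take the smallest-labelled available neighbour that still permits 7 edges overall, or leave it unmatched if none does
lex-smallest matching: {4-1, 6-3, 7-5, 10-11, 12-0, 14-8, 15-13}

Lex-smallest maximum matching: {(4,1), (6,3), (7,5), (10,11), (12,0), (14,8), (15,13)}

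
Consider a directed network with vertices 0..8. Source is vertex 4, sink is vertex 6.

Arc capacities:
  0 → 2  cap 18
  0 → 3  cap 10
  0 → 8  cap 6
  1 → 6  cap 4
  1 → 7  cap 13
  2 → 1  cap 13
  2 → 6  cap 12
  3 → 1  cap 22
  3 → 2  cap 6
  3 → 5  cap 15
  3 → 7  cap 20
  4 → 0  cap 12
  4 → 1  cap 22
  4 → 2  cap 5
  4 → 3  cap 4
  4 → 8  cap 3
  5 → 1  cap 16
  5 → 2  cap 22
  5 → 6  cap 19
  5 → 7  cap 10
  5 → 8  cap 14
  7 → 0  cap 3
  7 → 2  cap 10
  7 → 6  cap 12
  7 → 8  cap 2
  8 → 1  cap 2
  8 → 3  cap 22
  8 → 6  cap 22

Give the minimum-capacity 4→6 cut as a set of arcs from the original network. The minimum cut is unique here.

augment #1: 4→1→6 push 4
augment #2: 4→2→6 push 5
augment #3: 4→8→6 push 3
augment #4: 4→0→2→6 push 7
augment #5: 4→0→8→6 push 5
augment #6: 4→1→7→6 push 12
augment #7: 4→3→5→6 push 4
augment #8: 4→1→7→8→6 push 1
max flow = 41; residual-reachable set from 4 gives S-side
cut edges (S→T): {(1,6), (1,7), (4,0), (4,2), (4,3), (4,8)} total cap 41

Min-cut arcs: {(1,6), (1,7), (4,0), (4,2), (4,3), (4,8)} (total capacity 41)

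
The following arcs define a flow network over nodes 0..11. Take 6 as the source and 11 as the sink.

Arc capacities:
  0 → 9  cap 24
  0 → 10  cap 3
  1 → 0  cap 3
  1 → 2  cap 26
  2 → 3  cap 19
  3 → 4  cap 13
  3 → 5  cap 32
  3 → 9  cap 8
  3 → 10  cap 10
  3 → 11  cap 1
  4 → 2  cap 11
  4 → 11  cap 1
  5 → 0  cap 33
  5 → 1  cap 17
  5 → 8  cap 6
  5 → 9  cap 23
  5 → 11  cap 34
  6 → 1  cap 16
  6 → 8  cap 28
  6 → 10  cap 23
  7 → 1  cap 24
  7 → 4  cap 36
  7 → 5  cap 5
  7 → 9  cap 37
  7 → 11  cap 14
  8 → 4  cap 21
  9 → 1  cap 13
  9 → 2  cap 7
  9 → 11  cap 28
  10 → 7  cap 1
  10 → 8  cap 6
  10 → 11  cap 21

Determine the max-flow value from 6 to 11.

augment #1: 6→10→11 bottleneck 21, total now 21
augment #2: 6→8→4→11 bottleneck 1, total now 22
augment #3: 6→10→7→11 bottleneck 1, total now 23
augment #4: 6→1→0→9→11 bottleneck 3, total now 26
augment #5: 6→1→2→3→11 bottleneck 1, total now 27
augment #6: 6→1→2→3→5→11 bottleneck 12, total now 39
augment #7: 6→8→4→2→3→5→11 bottleneck 6, total now 45

Maximum flow value: 45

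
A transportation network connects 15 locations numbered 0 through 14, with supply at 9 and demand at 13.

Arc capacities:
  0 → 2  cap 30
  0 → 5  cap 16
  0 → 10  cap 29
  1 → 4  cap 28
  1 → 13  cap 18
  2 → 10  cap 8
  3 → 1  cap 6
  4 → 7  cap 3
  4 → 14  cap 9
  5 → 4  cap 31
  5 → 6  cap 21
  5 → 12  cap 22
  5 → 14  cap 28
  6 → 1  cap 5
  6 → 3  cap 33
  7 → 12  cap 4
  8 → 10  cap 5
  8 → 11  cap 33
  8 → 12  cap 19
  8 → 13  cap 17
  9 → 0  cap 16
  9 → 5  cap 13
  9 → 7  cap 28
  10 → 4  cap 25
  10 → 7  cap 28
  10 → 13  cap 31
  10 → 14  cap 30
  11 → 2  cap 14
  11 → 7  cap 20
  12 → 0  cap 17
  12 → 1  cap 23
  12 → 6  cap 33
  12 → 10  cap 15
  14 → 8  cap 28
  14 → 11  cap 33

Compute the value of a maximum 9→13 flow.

augment #1: 9→0→10→13 bottleneck 16, total now 16
augment #2: 9→5→6→1→13 bottleneck 5, total now 21
augment #3: 9→5→12→1→13 bottleneck 8, total now 29
augment #4: 9→7→12→1→13 bottleneck 4, total now 33

Maximum flow value: 33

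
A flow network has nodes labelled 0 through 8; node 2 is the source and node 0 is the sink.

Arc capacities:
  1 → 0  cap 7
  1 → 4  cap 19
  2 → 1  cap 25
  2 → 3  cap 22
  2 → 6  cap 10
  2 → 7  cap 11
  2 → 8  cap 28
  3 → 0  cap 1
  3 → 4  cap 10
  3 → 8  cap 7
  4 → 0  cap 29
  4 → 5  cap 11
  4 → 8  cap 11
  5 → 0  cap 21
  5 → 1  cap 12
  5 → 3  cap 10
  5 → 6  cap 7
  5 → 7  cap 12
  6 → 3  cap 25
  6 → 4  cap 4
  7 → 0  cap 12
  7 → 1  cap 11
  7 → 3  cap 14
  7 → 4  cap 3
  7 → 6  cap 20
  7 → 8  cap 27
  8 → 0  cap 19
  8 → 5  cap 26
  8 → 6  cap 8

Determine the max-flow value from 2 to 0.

augment #1: 2→1→0 bottleneck 7, total now 7
augment #2: 2→3→0 bottleneck 1, total now 8
augment #3: 2→7→0 bottleneck 11, total now 19
augment #4: 2→8→0 bottleneck 19, total now 38
augment #5: 2→1→4→0 bottleneck 18, total now 56
augment #6: 2→3→4→0 bottleneck 10, total now 66
augment #7: 2→6→4→0 bottleneck 1, total now 67
augment #8: 2→8→5→0 bottleneck 9, total now 76
augment #9: 2→3→8→5→0 bottleneck 7, total now 83
augment #10: 2→6→4→5→0 bottleneck 3, total now 86

Maximum flow value: 86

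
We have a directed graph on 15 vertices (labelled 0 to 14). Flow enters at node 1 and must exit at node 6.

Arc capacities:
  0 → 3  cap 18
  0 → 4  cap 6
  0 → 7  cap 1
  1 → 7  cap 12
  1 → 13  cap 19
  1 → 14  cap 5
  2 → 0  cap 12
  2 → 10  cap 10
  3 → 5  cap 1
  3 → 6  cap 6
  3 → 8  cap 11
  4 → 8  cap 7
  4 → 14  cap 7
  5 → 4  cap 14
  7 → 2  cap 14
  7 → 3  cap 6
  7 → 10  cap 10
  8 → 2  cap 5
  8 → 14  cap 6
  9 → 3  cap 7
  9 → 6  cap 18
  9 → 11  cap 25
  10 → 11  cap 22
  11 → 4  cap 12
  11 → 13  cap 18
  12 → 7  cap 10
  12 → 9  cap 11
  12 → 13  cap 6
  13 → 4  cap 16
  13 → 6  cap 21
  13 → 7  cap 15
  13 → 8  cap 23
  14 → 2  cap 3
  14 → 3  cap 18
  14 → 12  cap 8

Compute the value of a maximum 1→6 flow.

augment #1: 1→13→6 bottleneck 19, total now 19
augment #2: 1→7→3→6 bottleneck 6, total now 25
augment #3: 1→14→12→9→6 bottleneck 5, total now 30
augment #4: 1→7→10→11→13→6 bottleneck 2, total now 32
augment #5: 1→7→2→0→4→14→12→9→6 bottleneck 3, total now 35

Maximum flow value: 35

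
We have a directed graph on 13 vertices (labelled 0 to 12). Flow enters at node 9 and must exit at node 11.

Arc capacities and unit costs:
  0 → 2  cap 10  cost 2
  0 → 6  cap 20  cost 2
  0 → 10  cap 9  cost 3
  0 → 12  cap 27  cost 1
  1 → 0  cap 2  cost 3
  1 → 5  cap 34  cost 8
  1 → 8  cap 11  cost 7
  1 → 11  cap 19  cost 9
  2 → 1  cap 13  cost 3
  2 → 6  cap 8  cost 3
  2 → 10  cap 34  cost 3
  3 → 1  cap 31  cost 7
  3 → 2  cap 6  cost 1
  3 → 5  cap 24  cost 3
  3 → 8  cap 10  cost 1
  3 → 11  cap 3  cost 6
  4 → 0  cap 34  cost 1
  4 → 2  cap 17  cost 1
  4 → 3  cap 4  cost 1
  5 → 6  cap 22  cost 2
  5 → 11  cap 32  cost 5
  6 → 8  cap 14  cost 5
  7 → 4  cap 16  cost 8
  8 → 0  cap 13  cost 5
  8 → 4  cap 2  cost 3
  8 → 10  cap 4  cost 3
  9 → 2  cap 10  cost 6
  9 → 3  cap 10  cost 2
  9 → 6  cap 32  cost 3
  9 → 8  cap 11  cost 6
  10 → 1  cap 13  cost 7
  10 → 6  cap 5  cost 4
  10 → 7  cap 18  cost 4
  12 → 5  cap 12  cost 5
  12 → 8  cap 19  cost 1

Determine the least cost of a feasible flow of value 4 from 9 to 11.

shortest-cost path #1: 9→3→11 push 3 @ unit cost 8 (adds 24)
shortest-cost path #2: 9→3→5→11 push 1 @ unit cost 10 (adds 10)
total cost = 34

Minimum cost for 4 units: 34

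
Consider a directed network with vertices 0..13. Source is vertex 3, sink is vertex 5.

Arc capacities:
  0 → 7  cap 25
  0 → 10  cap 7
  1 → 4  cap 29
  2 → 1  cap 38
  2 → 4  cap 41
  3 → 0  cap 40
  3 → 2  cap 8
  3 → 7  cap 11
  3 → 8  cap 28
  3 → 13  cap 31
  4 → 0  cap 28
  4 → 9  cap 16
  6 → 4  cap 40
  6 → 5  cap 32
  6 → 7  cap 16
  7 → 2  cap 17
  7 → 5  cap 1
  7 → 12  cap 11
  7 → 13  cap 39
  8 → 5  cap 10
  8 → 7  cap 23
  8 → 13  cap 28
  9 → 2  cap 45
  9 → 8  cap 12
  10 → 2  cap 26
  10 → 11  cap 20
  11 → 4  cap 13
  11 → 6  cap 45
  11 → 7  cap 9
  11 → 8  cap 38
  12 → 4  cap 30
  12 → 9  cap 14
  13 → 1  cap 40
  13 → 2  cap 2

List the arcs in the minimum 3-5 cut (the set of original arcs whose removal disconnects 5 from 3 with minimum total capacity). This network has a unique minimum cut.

augment #1: 3→7→5 push 1
augment #2: 3→8→5 push 10
augment #3: 3→0→10→11→6→5 push 7
max flow = 18; residual-reachable set from 3 gives S-side
cut edges (S→T): {(0,10), (7,5), (8,5)} total cap 18

Min-cut arcs: {(0,10), (7,5), (8,5)} (total capacity 18)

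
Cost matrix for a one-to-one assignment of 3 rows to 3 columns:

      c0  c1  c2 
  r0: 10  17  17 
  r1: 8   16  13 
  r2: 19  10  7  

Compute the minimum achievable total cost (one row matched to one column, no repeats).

optimal assignment: row0→col1 (cost 17), row1→col0 (cost 8), row2→col2 (cost 7)
total = 17 + 8 + 7 = 32

Minimum assignment cost: 32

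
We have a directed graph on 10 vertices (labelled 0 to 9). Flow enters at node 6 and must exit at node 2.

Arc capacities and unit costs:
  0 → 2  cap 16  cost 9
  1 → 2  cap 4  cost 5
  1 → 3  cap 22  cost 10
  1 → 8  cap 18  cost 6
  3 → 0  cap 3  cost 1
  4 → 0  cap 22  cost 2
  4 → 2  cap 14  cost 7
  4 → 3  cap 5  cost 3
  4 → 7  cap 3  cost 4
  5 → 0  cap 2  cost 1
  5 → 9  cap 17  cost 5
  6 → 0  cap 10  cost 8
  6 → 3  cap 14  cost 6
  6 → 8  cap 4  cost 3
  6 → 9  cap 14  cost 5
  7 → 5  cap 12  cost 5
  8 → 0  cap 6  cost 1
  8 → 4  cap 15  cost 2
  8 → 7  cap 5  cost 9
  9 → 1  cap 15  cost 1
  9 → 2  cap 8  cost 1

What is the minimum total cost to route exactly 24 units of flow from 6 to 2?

Minimum cost for 24 units: 273

shortest-cost path #1: 6→9→2 push 8 @ unit cost 6 (adds 48)
shortest-cost path #2: 6→9→1→2 push 4 @ unit cost 11 (adds 44)
shortest-cost path #3: 6→8→4→2 push 4 @ unit cost 12 (adds 48)
shortest-cost path #4: 6→3→0→2 push 3 @ unit cost 16 (adds 48)
shortest-cost path #5: 6→0→2 push 5 @ unit cost 17 (adds 85)
total cost = 273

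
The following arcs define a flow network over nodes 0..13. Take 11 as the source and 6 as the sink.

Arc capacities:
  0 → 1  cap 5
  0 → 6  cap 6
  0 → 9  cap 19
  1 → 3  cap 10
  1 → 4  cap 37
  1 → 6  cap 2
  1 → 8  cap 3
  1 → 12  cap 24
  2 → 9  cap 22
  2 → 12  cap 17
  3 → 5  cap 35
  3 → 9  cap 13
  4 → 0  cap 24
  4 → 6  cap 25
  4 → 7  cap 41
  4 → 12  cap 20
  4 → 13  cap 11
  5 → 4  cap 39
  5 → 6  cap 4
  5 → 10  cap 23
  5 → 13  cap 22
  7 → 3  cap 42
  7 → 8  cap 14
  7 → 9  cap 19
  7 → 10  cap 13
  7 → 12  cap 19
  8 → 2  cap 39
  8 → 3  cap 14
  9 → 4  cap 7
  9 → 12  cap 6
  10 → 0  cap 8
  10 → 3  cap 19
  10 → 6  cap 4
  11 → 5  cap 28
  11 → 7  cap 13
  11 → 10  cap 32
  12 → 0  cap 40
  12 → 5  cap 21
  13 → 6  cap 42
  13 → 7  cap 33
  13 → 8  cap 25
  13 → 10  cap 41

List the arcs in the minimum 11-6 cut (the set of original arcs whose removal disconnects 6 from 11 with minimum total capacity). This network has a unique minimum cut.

augment #1: 11→5→6 push 4
augment #2: 11→10→6 push 4
augment #3: 11→5→4→6 push 24
augment #4: 11→10→0→6 push 6
augment #5: 11→7→9→4→6 push 1
augment #6: 11→10→0→1→6 push 2
augment #7: 11→7→3→5→13→6 push 12
augment #8: 11→10→3→5→13→6 push 10
augment #9: 11→10→3→5→4→13→6 push 9
max flow = 72; residual-reachable set from 11 gives S-side
cut edges (S→T): {(10,0), (10,3), (10,6), (11,5), (11,7)} total cap 72

Min-cut arcs: {(10,0), (10,3), (10,6), (11,5), (11,7)} (total capacity 72)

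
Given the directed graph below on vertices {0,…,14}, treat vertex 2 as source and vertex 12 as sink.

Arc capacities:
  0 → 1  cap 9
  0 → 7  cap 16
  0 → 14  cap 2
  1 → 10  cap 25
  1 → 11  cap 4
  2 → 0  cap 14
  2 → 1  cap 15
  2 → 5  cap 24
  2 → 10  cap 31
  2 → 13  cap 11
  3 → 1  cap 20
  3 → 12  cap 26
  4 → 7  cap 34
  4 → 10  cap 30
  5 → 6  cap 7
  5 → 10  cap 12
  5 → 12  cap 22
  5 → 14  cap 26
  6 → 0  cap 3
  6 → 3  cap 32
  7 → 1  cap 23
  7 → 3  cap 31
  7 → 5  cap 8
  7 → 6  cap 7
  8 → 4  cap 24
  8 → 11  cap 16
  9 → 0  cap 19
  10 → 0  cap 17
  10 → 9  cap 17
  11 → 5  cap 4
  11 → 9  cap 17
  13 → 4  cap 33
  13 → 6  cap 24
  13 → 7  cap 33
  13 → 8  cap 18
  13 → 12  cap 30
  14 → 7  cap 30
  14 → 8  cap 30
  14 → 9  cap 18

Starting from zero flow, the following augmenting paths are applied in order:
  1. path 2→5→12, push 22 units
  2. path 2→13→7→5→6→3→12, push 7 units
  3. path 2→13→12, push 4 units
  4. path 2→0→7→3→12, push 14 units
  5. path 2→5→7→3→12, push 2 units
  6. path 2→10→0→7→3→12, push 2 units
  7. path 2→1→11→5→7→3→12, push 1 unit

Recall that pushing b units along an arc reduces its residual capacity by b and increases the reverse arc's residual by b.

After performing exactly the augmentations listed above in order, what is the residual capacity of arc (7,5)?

after path 1 (2→5→12, push 22): res(7,5)=8
after path 2 (2→13→7→5→6→3→12, push 7): res(7,5)=1
after path 3 (2→13→12, push 4): res(7,5)=1
after path 4 (2→0→7→3→12, push 14): res(7,5)=1
after path 5 (2→5→7→3→12, push 2): res(7,5)=3
after path 6 (2→10→0→7→3→12, push 2): res(7,5)=3
after path 7 (2→1→11→5→7→3→12, push 1): res(7,5)=4

Residual capacity of (7,5): 4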